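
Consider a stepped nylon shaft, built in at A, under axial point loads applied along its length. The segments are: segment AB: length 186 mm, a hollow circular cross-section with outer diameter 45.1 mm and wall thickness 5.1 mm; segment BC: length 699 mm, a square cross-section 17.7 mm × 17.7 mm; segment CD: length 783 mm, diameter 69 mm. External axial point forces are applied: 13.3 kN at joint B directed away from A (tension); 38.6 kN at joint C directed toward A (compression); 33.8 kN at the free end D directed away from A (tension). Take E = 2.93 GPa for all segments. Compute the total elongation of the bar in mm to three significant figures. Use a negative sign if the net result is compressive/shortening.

Internal axial forces (sectioning from the free end, tension +): N_CD = 33.8 kN, N_BC = -4.8 kN, N_AB = 8.5 kN.
A_AB = 640.9 mm².
A_BC = 313.3 mm².
A_CD = 3739 mm².
δ_AB = 8500·186/(640.9·2930) = 0.8419 mm
δ_BC = -4800·699/(313.3·2930) = -3.655 mm
δ_CD = 33800·783/(3739·2930) = 2.416 mm
δ = Σδ_i = -0.3976 mm.

-0.398 mm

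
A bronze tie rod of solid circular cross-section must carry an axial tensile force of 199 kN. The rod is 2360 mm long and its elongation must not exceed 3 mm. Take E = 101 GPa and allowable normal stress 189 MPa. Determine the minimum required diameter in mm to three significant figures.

44.4 mm

Required area A ≥ P/σ_allow = 199000/189 = 1053 mm².
For a solid circular section, d ≥ √(4A/π) = 36.61 mm.
Elongation limit: A ≥ PL/(Eδ_allow) = 199000·2360/(101000·3) = 1550 mm² ⇒ d ≥ 44.42 mm.
The elongation limit governs.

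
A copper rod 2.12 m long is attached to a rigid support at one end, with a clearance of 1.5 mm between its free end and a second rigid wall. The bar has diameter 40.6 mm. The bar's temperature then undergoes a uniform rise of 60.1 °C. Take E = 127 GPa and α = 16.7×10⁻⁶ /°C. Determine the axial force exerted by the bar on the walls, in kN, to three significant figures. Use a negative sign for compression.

-48.7 kN

Free thermal expansion αLΔT = 16.7e-6 · 2120 · 60.1 = 2.128 mm.
The walls engage after the gap closes; constrained expansion = 2.128 − 1.5 = 0.6278 mm.
The walls impose strain ε = −(0.6278)/2120 = -2.9612e-04; σ = Eε = 127000 · -2.9612e-04 = -37.61 MPa.
Wall reaction R = σ·A = -37.61·1295 = -48690 N = -48.69 kN.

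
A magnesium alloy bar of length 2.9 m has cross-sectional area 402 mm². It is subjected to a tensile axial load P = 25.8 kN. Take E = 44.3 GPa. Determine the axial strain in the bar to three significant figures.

σ = N/A = 64.18 MPa; ε = σ/E = 64.18/44300 = 1.449e-03.

0.00145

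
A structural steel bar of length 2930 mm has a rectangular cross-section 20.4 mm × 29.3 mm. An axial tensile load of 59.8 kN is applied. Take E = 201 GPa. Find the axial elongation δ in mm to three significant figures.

1.46 mm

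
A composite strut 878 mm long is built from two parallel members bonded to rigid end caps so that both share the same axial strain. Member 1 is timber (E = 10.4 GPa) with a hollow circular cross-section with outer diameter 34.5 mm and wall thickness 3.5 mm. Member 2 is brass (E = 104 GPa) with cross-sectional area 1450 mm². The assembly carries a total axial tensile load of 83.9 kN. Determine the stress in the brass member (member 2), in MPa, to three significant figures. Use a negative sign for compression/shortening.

A_1 = 340.9 mm².
Equal strain + equilibrium ⇒ each member carries load in proportion to AE: A₁E₁ = 3545000 N, A₂E₂ = 150800000 N, ΣAE = 154300000 N.
σ₂ = P·E₂/ΣAE = 83900·104000/154300000 = 56.53 MPa.

56.5 MPa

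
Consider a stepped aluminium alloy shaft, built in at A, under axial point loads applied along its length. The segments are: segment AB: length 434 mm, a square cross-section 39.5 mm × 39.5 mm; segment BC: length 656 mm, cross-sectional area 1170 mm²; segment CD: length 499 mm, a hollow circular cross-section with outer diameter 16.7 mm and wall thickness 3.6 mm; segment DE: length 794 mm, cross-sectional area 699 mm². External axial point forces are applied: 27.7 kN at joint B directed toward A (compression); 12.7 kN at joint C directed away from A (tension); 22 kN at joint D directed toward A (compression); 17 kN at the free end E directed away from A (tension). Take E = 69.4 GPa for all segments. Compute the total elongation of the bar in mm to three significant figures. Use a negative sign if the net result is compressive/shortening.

Internal axial forces (sectioning from the free end, tension +): N_DE = 17 kN, N_CD = -5 kN, N_BC = 7.7 kN, N_AB = -20 kN.
A_AB = 1560 mm².
A_CD = 148.2 mm².
δ_AB = -20000·434/(1560·69400) = -0.08016 mm
δ_BC = 7700·656/(1170·69400) = 0.06221 mm
δ_CD = -5000·499/(148.2·69400) = -0.2427 mm
δ_DE = 17000·794/(699·69400) = 0.2782 mm
δ = Σδ_i = 0.01764 mm.

0.0176 mm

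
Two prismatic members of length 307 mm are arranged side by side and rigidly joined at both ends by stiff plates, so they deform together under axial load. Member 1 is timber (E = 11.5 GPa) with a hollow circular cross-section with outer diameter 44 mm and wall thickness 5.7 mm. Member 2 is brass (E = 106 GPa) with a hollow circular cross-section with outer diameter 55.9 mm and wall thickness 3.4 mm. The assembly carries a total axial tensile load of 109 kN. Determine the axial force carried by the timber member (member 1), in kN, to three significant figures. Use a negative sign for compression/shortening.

12.8 kN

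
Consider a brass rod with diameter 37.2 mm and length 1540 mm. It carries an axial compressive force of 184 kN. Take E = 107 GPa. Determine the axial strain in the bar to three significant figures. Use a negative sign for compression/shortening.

-0.00158

A = 1087 mm².
σ = N/A = -169.3 MPa; ε = σ/E = -169.3/107000 = -1.582e-03.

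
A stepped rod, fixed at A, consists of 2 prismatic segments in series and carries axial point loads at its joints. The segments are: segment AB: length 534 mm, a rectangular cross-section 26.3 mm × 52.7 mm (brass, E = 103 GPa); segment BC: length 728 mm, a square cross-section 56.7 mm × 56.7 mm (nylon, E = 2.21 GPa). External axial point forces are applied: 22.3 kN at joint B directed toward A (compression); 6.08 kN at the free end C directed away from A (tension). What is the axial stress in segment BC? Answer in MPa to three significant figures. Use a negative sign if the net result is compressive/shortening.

1.89 MPa

Internal axial forces (sectioning from the free end, tension +): N_BC = 6.08 kN, N_AB = -16.22 kN.
A_BC = 3215 mm².
σ_BC = N_BC/A_BC = 6080/3215 = 1.891 MPa.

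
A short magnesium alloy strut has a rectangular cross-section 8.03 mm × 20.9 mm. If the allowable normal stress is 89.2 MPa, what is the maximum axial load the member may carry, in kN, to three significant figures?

A = 167.8 mm².
P_max = σ_allow · A = 89.2 · 167.8 = 14970 N = 14.97 kN.

15.0 kN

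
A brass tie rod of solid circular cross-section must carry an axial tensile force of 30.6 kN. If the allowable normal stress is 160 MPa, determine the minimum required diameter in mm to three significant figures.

Required area A ≥ P/σ_allow = 30600/160 = 191.2 mm².
For a solid circular section, d ≥ √(4A/π) = 15.6 mm.

15.6 mm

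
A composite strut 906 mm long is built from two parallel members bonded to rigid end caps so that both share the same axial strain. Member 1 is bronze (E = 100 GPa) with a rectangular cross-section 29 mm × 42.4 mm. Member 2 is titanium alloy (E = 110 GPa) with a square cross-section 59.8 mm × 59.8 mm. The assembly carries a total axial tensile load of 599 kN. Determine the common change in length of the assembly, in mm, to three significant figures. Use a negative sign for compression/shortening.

A_1 = 1230 mm².
A_2 = 3576 mm².
Equal strain + equilibrium ⇒ each member carries load in proportion to AE: A₁E₁ = 123000000 N, A₂E₂ = 393400000 N, ΣAE = 516300000 N.
δ = PL/ΣAE = 599000·906/516300000 = 1.051 mm.

1.05 mm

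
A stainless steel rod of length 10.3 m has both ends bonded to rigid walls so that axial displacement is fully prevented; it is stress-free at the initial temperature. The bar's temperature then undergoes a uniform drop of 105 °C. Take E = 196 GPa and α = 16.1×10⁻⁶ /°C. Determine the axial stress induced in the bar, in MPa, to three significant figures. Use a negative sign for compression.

331 MPa

Free thermal expansion αLΔT = 16.1e-6 · 10300 · -105 = -17.41 mm.
The walls impose strain ε = −(-17.41)/10300 = 1.6905e-03; σ = Eε = 196000 · 1.6905e-03 = 331.3 MPa.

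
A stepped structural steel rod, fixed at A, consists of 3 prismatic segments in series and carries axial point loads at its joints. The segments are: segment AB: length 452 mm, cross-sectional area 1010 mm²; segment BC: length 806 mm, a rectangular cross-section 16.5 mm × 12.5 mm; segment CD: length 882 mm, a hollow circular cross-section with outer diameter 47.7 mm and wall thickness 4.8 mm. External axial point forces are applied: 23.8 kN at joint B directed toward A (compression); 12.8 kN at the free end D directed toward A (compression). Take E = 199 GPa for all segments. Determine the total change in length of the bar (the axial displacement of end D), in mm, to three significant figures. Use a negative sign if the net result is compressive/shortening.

-0.421 mm

Internal axial forces (sectioning from the free end, tension +): N_CD = -12.8 kN, N_BC = -12.8 kN, N_AB = -36.6 kN.
A_BC = 206.2 mm².
A_CD = 646.9 mm².
δ_AB = -36600·452/(1010·199000) = -0.08231 mm
δ_BC = -12800·806/(206.2·199000) = -0.2514 mm
δ_CD = -12800·882/(646.9·199000) = -0.0877 mm
δ = Σδ_i = -0.4214 mm.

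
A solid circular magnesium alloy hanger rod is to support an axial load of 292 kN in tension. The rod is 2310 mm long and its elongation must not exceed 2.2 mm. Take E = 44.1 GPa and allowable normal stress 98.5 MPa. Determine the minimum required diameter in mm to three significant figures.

94.1 mm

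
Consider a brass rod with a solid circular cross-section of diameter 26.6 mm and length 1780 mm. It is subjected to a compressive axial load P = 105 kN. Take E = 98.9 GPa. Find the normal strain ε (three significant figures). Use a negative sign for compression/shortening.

-0.00191

A = 555.7 mm².
σ = N/A = -188.9 MPa; ε = σ/E = -188.9/98900 = -1.910e-03.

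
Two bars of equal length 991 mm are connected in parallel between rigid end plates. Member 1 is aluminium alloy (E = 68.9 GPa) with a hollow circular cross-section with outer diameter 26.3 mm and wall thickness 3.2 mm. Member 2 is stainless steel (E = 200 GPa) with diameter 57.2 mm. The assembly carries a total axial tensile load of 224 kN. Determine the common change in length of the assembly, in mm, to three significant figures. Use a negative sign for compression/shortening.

0.419 mm

A_1 = 232.2 mm².
A_2 = 2570 mm².
Equal strain + equilibrium ⇒ each member carries load in proportion to AE: A₁E₁ = 16000000 N, A₂E₂ = 513900000 N, ΣAE = 529900000 N.
δ = PL/ΣAE = 224000·991/529900000 = 0.4189 mm.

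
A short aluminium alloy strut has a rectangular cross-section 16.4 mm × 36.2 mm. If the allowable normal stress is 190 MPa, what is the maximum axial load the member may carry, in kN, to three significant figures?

A = 593.7 mm².
P_max = σ_allow · A = 190 · 593.7 = 112800 N = 112.8 kN.

113 kN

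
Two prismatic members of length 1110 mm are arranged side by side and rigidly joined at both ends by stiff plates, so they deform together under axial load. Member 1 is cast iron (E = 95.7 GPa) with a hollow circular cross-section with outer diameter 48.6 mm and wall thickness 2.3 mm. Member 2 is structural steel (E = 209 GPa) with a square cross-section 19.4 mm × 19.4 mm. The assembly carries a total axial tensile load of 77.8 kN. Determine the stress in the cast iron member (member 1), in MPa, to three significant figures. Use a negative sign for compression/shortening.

A_1 = 334.5 mm².
A_2 = 376.4 mm².
Equal strain + equilibrium ⇒ each member carries load in proportion to AE: A₁E₁ = 32020000 N, A₂E₂ = 78660000 N, ΣAE = 110700000 N.
σ₁ = P·E₁/ΣAE = 77800·95700/110700000 = 67.27 MPa.

67.3 MPa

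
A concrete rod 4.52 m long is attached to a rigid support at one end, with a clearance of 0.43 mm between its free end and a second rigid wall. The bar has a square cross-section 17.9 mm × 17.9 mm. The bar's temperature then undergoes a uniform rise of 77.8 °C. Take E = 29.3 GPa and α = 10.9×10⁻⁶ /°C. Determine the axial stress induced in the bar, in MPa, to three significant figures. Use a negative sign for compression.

Free thermal expansion αLΔT = 10.9e-6 · 4520 · 77.8 = 3.833 mm.
The walls engage after the gap closes; constrained expansion = 3.833 − 0.43 = 3.403 mm.
The walls impose strain ε = −(3.403)/4520 = -7.5289e-04; σ = Eε = 29300 · -7.5289e-04 = -22.06 MPa.

-22.1 MPa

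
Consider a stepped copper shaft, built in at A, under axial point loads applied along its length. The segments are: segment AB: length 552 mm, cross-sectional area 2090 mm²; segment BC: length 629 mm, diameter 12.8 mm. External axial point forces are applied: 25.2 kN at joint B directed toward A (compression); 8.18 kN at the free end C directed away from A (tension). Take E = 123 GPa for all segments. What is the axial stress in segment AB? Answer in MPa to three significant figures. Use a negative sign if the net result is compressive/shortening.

Internal axial forces (sectioning from the free end, tension +): N_BC = 8.18 kN, N_AB = -17.02 kN.
σ_AB = N_AB/A_AB = -17020/2090 = -8.144 MPa.

-8.14 MPa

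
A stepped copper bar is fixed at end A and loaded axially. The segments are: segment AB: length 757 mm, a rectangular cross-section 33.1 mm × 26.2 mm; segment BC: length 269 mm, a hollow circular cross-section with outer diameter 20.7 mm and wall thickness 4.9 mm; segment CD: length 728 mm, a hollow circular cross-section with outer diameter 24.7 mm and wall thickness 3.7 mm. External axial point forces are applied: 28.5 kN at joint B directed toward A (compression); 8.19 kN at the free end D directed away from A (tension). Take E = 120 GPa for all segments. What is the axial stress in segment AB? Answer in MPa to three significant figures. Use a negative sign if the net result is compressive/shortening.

-23.4 MPa

Internal axial forces (sectioning from the free end, tension +): N_CD = 8.19 kN, N_BC = 8.19 kN, N_AB = -20.31 kN.
A_AB = 867.2 mm².
σ_AB = N_AB/A_AB = -20310/867.2 = -23.42 MPa.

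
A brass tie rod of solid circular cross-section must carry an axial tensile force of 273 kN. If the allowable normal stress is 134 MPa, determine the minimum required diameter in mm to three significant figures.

Required area A ≥ P/σ_allow = 273000/134 = 2037 mm².
For a solid circular section, d ≥ √(4A/π) = 50.93 mm.

50.9 mm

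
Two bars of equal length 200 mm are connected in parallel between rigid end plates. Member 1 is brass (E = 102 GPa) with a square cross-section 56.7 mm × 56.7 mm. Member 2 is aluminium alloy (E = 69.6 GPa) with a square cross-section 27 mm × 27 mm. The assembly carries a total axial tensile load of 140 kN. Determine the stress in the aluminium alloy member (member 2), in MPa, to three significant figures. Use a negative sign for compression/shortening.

25.7 MPa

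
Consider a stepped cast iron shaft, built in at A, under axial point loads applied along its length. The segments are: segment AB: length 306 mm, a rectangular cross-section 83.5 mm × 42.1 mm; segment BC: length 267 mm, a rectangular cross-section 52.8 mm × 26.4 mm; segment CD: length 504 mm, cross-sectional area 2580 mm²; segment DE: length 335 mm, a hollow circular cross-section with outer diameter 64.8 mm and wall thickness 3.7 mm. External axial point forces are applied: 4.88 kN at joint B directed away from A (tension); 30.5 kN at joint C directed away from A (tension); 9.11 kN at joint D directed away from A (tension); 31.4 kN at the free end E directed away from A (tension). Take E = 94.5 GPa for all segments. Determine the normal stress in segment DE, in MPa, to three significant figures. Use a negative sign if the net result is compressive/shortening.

44.2 MPa

Internal axial forces (sectioning from the free end, tension +): N_DE = 31.4 kN, N_CD = 40.51 kN, N_BC = 71.01 kN, N_AB = 75.89 kN.
A_DE = 710.2 mm².
σ_DE = N_DE/A_DE = 31400/710.2 = 44.21 MPa.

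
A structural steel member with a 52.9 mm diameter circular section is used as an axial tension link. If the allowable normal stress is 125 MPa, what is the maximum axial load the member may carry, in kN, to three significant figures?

A = 2198 mm².
P_max = σ_allow · A = 125 · 2198 = 274700 N = 274.7 kN.

275 kN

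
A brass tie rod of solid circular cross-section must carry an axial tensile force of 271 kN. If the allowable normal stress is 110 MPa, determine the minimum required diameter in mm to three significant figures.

56.0 mm

Required area A ≥ P/σ_allow = 271000/110 = 2464 mm².
For a solid circular section, d ≥ √(4A/π) = 56.01 mm.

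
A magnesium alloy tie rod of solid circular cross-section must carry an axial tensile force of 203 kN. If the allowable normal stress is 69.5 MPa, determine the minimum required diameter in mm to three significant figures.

Required area A ≥ P/σ_allow = 203000/69.5 = 2921 mm².
For a solid circular section, d ≥ √(4A/π) = 60.98 mm.

61.0 mm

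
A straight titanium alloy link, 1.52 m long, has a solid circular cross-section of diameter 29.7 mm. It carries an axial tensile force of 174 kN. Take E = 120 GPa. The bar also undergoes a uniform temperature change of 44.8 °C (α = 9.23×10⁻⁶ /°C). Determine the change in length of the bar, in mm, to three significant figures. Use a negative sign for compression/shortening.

3.81 mm

A = 692.8 mm².
δ_mech = NL/(AE) = 174000·1520/(692.8·120000) = 3.181 mm.
δ_thermal = αLΔT = 9.23e-6·1520·44.8 = 0.6285 mm.
δ = δ_mech + δ_thermal = 3.81 mm.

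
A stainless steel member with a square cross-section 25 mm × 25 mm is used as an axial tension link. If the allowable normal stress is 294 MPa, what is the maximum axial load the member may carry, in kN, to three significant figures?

184 kN

A = 625 mm².
P_max = σ_allow · A = 294 · 625 = 183800 N = 183.8 kN.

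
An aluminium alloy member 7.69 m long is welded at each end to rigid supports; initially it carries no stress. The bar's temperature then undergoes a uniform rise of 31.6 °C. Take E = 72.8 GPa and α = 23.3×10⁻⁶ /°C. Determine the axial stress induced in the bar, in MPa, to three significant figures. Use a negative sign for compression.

Free thermal expansion αLΔT = 23.3e-6 · 7690 · 31.6 = 5.662 mm.
The walls impose strain ε = −(5.662)/7690 = -7.3628e-04; σ = Eε = 72800 · -7.3628e-04 = -53.6 MPa.

-53.6 MPa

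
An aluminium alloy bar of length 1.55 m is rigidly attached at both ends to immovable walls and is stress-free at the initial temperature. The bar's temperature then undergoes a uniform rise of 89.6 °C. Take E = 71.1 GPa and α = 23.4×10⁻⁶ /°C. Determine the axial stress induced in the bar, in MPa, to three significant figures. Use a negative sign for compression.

-149 MPa

Free thermal expansion αLΔT = 23.4e-6 · 1550 · 89.6 = 3.25 mm.
The walls impose strain ε = −(3.25)/1550 = -2.0966e-03; σ = Eε = 71100 · -2.0966e-03 = -149.1 MPa.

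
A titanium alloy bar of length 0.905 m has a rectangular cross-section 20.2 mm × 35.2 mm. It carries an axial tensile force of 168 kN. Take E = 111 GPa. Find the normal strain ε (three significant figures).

0.00213

A = 711 mm².
σ = N/A = 236.3 MPa; ε = σ/E = 236.3/111000 = 2.129e-03.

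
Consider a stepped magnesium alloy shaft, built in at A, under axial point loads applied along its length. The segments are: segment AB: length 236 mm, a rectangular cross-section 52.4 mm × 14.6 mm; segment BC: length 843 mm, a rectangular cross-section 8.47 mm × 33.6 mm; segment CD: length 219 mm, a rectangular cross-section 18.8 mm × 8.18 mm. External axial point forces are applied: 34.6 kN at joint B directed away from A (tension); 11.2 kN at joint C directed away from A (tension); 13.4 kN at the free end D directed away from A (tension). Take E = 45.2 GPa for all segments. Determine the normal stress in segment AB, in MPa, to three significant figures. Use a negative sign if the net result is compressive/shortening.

Internal axial forces (sectioning from the free end, tension +): N_CD = 13.4 kN, N_BC = 24.6 kN, N_AB = 59.2 kN.
A_AB = 765 mm².
σ_AB = N_AB/A_AB = 59200/765 = 77.38 MPa.

77.4 MPa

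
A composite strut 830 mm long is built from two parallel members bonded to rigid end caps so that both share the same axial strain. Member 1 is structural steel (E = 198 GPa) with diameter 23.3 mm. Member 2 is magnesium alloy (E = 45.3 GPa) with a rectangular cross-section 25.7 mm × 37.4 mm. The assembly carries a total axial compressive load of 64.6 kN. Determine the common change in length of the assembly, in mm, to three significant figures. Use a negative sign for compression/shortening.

-0.419 mm

A_1 = 426.4 mm².
A_2 = 961.2 mm².
Equal strain + equilibrium ⇒ each member carries load in proportion to AE: A₁E₁ = 84420000 N, A₂E₂ = 43540000 N, ΣAE = 128000000 N.
δ = PL/ΣAE = -64600·830/128000000 = -0.419 mm.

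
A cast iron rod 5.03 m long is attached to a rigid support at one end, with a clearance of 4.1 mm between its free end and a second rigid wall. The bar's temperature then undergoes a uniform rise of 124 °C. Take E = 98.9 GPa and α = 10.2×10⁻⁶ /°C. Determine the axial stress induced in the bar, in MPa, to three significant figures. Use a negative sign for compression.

Free thermal expansion αLΔT = 10.2e-6 · 5030 · 124 = 6.362 mm.
The walls engage after the gap closes; constrained expansion = 6.362 − 4.1 = 2.262 mm.
The walls impose strain ε = −(2.262)/5030 = -4.4969e-04; σ = Eε = 98900 · -4.4969e-04 = -44.47 MPa.

-44.5 MPa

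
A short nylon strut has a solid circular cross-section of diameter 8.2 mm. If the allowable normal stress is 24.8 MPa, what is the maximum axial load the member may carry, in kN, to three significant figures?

1.31 kN

A = 52.81 mm².
P_max = σ_allow · A = 24.8 · 52.81 = 1310 N = 1.31 kN.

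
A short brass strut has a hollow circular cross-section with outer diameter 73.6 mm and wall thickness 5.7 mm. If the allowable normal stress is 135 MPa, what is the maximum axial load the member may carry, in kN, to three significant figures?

A = 1216 mm².
P_max = σ_allow · A = 135 · 1216 = 164100 N = 164.1 kN.

164 kN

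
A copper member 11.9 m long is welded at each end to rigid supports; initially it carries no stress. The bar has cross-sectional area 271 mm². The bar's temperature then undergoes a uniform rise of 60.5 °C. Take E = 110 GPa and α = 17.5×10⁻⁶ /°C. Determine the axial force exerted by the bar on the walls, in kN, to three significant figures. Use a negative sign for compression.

-31.6 kN

Free thermal expansion αLΔT = 17.5e-6 · 11900 · 60.5 = 12.6 mm.
The walls impose strain ε = −(12.6)/11900 = -1.0588e-03; σ = Eε = 110000 · -1.0588e-03 = -116.5 MPa.
Wall reaction R = σ·A = -116.5·271 = -31560 N = -31.56 kN.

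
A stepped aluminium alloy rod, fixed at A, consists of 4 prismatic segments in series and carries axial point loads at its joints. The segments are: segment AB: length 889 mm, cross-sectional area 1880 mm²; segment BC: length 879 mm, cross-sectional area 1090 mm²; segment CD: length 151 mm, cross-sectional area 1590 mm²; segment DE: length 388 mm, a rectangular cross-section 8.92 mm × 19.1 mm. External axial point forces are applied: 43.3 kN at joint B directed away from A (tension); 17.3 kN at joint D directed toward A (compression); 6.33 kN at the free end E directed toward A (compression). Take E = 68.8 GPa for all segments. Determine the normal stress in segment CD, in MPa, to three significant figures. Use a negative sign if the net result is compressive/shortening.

-14.9 MPa

Internal axial forces (sectioning from the free end, tension +): N_DE = -6.33 kN, N_CD = -23.63 kN, N_BC = -23.63 kN, N_AB = 19.67 kN.
σ_CD = N_CD/A_CD = -23630/1590 = -14.86 MPa.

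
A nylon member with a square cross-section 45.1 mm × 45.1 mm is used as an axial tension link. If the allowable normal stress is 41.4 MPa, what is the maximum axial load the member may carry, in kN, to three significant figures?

84.2 kN

A = 2034 mm².
P_max = σ_allow · A = 41.4 · 2034 = 84210 N = 84.21 kN.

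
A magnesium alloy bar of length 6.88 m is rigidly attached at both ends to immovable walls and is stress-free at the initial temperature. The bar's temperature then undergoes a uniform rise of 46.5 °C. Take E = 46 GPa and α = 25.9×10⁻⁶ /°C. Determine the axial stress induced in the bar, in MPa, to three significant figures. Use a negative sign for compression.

Free thermal expansion αLΔT = 25.9e-6 · 6880 · 46.5 = 8.286 mm.
The walls impose strain ε = −(8.286)/6880 = -1.2043e-03; σ = Eε = 46000 · -1.2043e-03 = -55.4 MPa.

-55.4 MPa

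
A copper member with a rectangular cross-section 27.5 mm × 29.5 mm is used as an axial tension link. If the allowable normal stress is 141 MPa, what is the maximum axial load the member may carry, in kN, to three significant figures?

A = 811.2 mm².
P_max = σ_allow · A = 141 · 811.2 = 114400 N = 114.4 kN.

114 kN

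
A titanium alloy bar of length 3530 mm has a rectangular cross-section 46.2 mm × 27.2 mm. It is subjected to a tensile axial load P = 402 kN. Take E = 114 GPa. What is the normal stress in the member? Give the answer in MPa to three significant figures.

320 MPa

A = 1257 mm².
σ = N/A = 402000/1257 = 319.9 MPa.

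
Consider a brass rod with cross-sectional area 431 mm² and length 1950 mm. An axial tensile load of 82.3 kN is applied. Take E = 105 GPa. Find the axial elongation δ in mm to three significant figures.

3.55 mm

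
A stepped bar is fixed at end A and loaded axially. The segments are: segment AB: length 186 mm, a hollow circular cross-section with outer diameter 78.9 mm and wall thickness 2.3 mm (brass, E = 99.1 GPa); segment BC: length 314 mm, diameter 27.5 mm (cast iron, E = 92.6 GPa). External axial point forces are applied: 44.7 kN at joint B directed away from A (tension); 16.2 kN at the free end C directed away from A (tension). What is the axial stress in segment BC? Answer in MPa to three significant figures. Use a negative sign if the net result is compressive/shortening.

27.3 MPa

Internal axial forces (sectioning from the free end, tension +): N_BC = 16.2 kN, N_AB = 60.9 kN.
A_BC = 594 mm².
σ_BC = N_BC/A_BC = 16200/594 = 27.27 MPa.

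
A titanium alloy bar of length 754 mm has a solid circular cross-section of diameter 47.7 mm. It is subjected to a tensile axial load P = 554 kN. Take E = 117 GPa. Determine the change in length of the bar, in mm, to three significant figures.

2.00 mm

A = 1787 mm².
δ_mech = NL/(AE) = 554000·754/(1787·117000) = 1.998 mm.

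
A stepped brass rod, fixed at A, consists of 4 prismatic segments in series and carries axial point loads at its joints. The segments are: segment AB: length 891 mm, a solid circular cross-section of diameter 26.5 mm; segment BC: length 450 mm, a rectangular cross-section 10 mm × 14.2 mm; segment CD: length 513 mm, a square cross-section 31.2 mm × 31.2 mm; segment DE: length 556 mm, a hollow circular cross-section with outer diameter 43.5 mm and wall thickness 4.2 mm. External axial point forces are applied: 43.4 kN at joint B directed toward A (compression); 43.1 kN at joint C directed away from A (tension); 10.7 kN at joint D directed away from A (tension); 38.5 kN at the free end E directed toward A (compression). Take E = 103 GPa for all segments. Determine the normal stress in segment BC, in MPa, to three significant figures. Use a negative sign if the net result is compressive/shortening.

Internal axial forces (sectioning from the free end, tension +): N_DE = -38.5 kN, N_CD = -27.8 kN, N_BC = 15.3 kN, N_AB = -28.1 kN.
A_BC = 142 mm².
σ_BC = N_BC/A_BC = 15300/142 = 107.7 MPa.

108 MPa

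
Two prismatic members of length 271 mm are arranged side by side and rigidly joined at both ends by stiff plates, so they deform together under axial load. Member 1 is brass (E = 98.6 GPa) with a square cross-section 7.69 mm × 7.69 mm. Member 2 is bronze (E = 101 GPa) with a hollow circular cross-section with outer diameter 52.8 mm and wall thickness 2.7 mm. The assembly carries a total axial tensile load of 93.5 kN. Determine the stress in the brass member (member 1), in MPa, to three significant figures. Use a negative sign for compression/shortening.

A_1 = 59.14 mm².
A_2 = 425 mm².
Equal strain + equilibrium ⇒ each member carries load in proportion to AE: A₁E₁ = 5831000 N, A₂E₂ = 42920000 N, ΣAE = 48750000 N.
σ₁ = P·E₁/ΣAE = 93500·98600/48750000 = 189.1 MPa.

189 MPa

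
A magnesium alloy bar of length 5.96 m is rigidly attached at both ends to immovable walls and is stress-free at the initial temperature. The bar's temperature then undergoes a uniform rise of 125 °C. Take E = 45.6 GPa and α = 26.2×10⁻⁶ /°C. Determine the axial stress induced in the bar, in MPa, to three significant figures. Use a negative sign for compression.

Free thermal expansion αLΔT = 26.2e-6 · 5960 · 125 = 19.52 mm.
The walls impose strain ε = −(19.52)/5960 = -3.2750e-03; σ = Eε = 45600 · -3.2750e-03 = -149.3 MPa.

-149 MPa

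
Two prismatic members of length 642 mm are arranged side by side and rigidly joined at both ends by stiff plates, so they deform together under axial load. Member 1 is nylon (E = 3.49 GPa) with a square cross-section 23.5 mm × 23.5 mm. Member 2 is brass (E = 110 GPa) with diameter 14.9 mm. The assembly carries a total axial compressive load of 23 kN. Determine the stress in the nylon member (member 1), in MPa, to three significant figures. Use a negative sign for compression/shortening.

-3.80 MPa

A_1 = 552.2 mm².
A_2 = 174.4 mm².
Equal strain + equilibrium ⇒ each member carries load in proportion to AE: A₁E₁ = 1927000 N, A₂E₂ = 19180000 N, ΣAE = 21110000 N.
σ₁ = P·E₁/ΣAE = -23000·3490/21110000 = -3.803 MPa.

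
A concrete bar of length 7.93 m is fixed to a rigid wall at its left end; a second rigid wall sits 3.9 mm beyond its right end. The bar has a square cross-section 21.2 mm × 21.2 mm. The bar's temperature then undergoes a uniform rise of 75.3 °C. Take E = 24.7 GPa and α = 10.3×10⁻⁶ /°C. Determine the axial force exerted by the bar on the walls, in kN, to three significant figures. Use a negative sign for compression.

Free thermal expansion αLΔT = 10.3e-6 · 7930 · 75.3 = 6.15 mm.
The walls engage after the gap closes; constrained expansion = 6.15 − 3.9 = 2.25 mm.
The walls impose strain ε = −(2.25)/7930 = -2.8379e-04; σ = Eε = 24700 · -2.8379e-04 = -7.01 MPa.
Wall reaction R = σ·A = -7.01·449.4 = -3150 N = -3.15 kN.

-3.15 kN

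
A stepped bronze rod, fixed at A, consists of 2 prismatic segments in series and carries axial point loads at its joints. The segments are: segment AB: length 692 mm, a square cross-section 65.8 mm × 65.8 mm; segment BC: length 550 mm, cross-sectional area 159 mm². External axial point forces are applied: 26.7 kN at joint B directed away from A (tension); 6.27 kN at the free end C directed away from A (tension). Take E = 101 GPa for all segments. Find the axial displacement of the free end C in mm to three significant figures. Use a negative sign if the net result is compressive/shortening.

Internal axial forces (sectioning from the free end, tension +): N_BC = 6.27 kN, N_AB = 32.97 kN.
A_AB = 4330 mm².
δ_AB = 32970·692/(4330·101000) = 0.05217 mm
δ_BC = 6270·550/(159·101000) = 0.2147 mm
δ = Σδ_i = 0.2669 mm.

0.267 mm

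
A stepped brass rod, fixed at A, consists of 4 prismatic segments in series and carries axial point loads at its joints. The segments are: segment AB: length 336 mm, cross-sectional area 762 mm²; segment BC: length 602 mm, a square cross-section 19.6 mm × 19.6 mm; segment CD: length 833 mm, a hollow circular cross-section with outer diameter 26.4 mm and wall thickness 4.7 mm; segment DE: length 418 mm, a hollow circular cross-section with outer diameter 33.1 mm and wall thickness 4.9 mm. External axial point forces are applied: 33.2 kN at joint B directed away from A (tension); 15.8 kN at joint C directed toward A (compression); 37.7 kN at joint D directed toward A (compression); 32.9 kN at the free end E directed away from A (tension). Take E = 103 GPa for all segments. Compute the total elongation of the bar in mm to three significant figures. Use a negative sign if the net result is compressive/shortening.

Internal axial forces (sectioning from the free end, tension +): N_DE = 32.9 kN, N_CD = -4.8 kN, N_BC = -20.6 kN, N_AB = 12.6 kN.
A_BC = 384.2 mm².
A_CD = 320.4 mm².
A_DE = 434.1 mm².
δ_AB = 12600·336/(762·103000) = 0.05394 mm
δ_BC = -20600·602/(384.2·103000) = -0.3134 mm
δ_CD = -4800·833/(320.4·103000) = -0.1212 mm
δ_DE = 32900·418/(434.1·103000) = 0.3076 mm
δ = Σδ_i = -0.07306 mm.

-0.0731 mm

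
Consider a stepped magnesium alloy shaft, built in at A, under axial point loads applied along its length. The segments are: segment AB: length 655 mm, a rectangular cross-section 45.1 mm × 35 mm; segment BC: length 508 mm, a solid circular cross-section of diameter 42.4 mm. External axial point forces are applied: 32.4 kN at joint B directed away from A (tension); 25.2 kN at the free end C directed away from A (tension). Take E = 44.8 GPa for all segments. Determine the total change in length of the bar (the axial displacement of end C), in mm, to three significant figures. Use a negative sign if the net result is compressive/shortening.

Internal axial forces (sectioning from the free end, tension +): N_BC = 25.2 kN, N_AB = 57.6 kN.
A_AB = 1578 mm².
A_BC = 1412 mm².
δ_AB = 57600·655/(1578·44800) = 0.5335 mm
δ_BC = 25200·508/(1412·44800) = 0.2024 mm
δ = Σδ_i = 0.7359 mm.

0.736 mm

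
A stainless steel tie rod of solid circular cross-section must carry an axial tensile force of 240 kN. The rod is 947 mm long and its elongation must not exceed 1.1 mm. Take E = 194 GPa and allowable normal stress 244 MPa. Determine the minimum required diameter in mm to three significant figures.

Required area A ≥ P/σ_allow = 240000/244 = 983.6 mm².
For a solid circular section, d ≥ √(4A/π) = 35.39 mm.
Elongation limit: A ≥ PL/(Eδ_allow) = 240000·947/(194000·1.1) = 1065 mm² ⇒ d ≥ 36.82 mm.
The elongation limit governs.

36.8 mm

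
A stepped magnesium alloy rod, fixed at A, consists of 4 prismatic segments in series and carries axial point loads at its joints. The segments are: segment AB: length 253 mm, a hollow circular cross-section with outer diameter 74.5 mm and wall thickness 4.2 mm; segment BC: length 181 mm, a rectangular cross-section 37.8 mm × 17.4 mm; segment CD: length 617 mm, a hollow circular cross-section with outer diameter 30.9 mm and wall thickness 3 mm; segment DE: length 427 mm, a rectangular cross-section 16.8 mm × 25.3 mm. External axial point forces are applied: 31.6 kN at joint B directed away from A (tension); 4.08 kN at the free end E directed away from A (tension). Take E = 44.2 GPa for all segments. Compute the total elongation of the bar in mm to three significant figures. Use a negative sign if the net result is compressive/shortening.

0.555 mm

Internal axial forces (sectioning from the free end, tension +): N_DE = 4.08 kN, N_CD = 4.08 kN, N_BC = 4.08 kN, N_AB = 35.68 kN.
A_AB = 927.6 mm².
A_BC = 657.7 mm².
A_CD = 263 mm².
A_DE = 425 mm².
δ_AB = 35680·253/(927.6·44200) = 0.2202 mm
δ_BC = 4080·181/(657.7·44200) = 0.0254 mm
δ_CD = 4080·617/(263·44200) = 0.2166 mm
δ_DE = 4080·427/(425·44200) = 0.09273 mm
δ = Σδ_i = 0.5549 mm.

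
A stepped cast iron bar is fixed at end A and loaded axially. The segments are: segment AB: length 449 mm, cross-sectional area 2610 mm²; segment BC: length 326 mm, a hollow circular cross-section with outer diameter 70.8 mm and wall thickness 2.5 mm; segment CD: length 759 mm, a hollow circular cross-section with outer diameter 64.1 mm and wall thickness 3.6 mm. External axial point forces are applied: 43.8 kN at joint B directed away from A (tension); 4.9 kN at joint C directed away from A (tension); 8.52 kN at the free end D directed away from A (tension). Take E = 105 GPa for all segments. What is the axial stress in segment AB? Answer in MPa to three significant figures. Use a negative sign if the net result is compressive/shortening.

21.9 MPa

Internal axial forces (sectioning from the free end, tension +): N_CD = 8.52 kN, N_BC = 13.42 kN, N_AB = 57.22 kN.
σ_AB = N_AB/A_AB = 57220/2610 = 21.92 MPa.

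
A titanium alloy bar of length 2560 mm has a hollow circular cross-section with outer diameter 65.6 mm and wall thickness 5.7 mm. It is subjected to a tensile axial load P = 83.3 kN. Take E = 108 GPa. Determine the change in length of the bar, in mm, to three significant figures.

1.84 mm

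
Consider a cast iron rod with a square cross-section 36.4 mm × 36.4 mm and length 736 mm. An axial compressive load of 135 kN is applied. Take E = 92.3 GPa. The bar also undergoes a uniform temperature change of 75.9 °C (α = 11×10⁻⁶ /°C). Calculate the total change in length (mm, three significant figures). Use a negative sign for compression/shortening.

-0.198 mm

A = 1325 mm².
δ_mech = NL/(AE) = -135000·736/(1325·92300) = -0.8125 mm.
δ_thermal = αLΔT = 11e-6·736·75.9 = 0.6145 mm.
δ = δ_mech + δ_thermal = -0.198 mm.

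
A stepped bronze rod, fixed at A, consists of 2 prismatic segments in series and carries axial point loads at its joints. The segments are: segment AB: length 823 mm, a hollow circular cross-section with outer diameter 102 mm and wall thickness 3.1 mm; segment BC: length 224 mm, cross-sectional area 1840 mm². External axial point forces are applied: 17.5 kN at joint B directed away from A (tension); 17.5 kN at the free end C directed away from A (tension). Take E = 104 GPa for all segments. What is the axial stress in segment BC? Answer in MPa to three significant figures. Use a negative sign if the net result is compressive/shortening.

Internal axial forces (sectioning from the free end, tension +): N_BC = 17.5 kN, N_AB = 35 kN.
σ_BC = N_BC/A_BC = 17500/1840 = 9.511 MPa.

9.51 MPa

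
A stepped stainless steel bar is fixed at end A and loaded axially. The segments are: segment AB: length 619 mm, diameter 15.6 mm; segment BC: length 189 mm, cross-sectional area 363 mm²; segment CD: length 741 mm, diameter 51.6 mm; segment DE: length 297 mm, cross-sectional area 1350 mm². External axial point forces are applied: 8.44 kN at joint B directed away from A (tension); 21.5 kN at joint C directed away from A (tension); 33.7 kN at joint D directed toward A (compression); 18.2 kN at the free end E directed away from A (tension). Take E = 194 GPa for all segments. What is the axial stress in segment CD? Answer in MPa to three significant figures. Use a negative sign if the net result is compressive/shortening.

Internal axial forces (sectioning from the free end, tension +): N_DE = 18.2 kN, N_CD = -15.5 kN, N_BC = 6 kN, N_AB = 14.44 kN.
A_CD = 2091 mm².
σ_CD = N_CD/A_CD = -15500/2091 = -7.412 MPa.

-7.41 MPa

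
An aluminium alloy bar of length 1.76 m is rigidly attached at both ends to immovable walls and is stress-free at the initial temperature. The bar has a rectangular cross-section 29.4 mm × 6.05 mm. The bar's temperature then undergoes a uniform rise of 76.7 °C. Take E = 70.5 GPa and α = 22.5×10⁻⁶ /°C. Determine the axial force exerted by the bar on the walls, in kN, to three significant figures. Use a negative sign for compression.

-21.6 kN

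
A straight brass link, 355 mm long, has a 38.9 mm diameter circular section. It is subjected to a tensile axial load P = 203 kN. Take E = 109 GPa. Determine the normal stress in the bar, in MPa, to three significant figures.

A = 1188 mm².
σ = N/A = 203000/1188 = 170.8 MPa.

171 MPa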